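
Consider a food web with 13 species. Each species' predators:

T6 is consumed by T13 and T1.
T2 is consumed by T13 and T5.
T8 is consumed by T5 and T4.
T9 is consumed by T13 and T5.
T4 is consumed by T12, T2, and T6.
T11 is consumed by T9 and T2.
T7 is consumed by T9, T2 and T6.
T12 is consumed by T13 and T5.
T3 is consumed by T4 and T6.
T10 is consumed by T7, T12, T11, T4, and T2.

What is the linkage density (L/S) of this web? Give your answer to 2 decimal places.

There are L = 25 links among S = 13 species.
L/S = 25/13 = 1.9231 ≈ 1.92.

L/S = 1.92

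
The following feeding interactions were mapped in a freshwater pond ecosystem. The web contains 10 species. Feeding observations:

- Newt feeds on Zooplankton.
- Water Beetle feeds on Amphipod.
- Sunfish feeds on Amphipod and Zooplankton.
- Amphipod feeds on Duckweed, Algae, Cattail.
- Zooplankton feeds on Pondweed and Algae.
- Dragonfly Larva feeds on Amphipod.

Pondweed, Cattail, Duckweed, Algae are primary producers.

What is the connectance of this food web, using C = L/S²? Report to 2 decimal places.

C = 0.10

The web has S = 10 species and L = 10 feeding links.
C = L / S² = 10 / 100 = 0.1000 ≈ 0.10.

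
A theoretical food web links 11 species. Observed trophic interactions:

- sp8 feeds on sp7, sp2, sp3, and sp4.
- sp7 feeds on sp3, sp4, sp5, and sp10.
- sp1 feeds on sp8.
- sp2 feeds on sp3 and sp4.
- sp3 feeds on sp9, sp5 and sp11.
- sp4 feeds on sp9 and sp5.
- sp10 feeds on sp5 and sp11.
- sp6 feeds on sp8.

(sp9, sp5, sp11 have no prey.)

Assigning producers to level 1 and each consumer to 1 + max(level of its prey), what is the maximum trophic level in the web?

5

Producers (level 1): sp9, sp5, sp11.
sp9 → sp3 → sp2 → sp8 → sp1 gives sp1 level 5.
No species has a prey at level 5, so no species reaches level 6.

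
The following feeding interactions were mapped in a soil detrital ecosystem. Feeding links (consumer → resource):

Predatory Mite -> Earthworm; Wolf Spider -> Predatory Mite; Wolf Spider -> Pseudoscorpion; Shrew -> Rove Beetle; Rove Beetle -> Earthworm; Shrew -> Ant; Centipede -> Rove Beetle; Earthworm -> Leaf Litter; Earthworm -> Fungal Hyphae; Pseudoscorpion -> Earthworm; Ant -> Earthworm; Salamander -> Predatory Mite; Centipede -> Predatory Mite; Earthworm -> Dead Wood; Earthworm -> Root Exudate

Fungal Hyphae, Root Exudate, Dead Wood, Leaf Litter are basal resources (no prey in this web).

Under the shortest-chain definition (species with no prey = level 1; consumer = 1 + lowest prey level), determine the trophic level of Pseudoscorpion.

Trophic level 3

Fungal Hyphae has no prey (basal) → level 1.
Earthworm eats Fungal Hyphae → level 2.
Pseudoscorpion eats Earthworm → level 3.
No prey of Pseudoscorpion is below level 2, so 3 is the minimum.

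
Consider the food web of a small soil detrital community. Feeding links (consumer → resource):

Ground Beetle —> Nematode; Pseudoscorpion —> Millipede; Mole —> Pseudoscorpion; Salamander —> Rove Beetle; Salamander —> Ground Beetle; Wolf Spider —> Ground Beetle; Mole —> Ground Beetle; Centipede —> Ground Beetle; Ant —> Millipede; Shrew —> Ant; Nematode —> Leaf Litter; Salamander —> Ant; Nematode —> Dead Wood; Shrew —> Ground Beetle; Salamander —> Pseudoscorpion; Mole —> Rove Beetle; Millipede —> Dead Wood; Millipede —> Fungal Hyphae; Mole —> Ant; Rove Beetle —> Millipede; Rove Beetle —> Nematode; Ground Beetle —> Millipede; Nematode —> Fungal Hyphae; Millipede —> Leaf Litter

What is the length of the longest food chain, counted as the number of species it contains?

4 species

One longest chain: Dead Wood → Millipede → Rove Beetle → Mole.
It has 4 species and 3 links.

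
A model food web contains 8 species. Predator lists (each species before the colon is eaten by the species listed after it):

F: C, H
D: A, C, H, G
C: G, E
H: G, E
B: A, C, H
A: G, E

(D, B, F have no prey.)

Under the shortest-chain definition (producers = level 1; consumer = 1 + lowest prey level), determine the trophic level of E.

Trophic level 3

D is a producer → level 1.
A eats D → level 2.
E eats A → level 3.
No prey of E is below level 2, so 3 is the minimum.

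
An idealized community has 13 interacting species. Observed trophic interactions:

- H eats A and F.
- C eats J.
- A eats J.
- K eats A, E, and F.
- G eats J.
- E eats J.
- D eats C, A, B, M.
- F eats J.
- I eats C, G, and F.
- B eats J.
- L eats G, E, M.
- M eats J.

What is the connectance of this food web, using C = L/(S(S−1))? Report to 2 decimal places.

C = 0.14

The web has S = 13 species and L = 22 feeding links.
C = L / (S(S−1)) = 22 / 156 = 0.1410 ≈ 0.14.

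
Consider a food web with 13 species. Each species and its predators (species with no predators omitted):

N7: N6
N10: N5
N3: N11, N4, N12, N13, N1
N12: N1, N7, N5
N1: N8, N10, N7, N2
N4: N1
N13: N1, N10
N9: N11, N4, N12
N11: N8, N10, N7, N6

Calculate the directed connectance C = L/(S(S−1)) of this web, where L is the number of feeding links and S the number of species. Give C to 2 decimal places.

The web has S = 13 species and L = 24 feeding links.
C = L / (S(S−1)) = 24 / 156 = 0.1538 ≈ 0.15.

C = 0.15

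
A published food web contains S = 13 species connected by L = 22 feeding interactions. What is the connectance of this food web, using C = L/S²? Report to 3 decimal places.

The web has S = 13 species and L = 22 feeding links.
C = L / S² = 22 / 169 = 0.1302 ≈ 0.130.

C = 0.130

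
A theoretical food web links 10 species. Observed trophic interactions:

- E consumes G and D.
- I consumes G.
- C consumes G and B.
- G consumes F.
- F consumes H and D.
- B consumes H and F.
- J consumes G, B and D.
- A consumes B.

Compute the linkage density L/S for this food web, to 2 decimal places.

L/S = 1.40

There are L = 14 links among S = 10 species.
L/S = 14/10 = 1.4000 ≈ 1.40.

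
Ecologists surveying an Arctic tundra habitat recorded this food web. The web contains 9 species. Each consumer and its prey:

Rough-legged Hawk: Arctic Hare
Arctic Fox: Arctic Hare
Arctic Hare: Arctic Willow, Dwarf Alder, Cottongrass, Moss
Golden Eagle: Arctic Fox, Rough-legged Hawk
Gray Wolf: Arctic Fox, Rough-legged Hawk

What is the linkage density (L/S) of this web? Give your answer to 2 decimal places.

L/S = 1.11

There are L = 10 links among S = 9 species.
L/S = 10/9 = 1.1111 ≈ 1.11.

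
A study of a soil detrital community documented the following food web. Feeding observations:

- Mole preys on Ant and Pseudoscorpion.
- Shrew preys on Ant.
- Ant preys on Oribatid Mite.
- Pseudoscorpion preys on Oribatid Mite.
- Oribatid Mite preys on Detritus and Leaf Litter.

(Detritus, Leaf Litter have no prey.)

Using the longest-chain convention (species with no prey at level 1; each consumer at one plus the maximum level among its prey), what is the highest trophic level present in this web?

Basal resources (level 1): Detritus, Leaf Litter.
Detritus → Oribatid Mite → Ant → Mole gives Mole level 4.
No species has a prey at level 4, so no species reaches level 5.

4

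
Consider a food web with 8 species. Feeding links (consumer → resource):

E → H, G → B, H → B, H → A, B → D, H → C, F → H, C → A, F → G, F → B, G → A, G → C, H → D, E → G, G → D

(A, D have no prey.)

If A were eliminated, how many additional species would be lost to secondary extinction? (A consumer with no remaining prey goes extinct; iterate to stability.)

Remove A.
Round 1: C (all prey gone) → extinct.
No further losses. Total secondary extinctions: 1.

1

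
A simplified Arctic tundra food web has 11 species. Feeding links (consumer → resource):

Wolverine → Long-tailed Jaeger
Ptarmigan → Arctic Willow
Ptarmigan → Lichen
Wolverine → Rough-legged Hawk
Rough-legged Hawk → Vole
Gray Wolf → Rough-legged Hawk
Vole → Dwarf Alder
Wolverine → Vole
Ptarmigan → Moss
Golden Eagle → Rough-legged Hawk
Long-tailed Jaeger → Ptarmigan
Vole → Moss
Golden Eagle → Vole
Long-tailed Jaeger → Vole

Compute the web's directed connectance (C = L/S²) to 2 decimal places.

C = 0.12

The web has S = 11 species and L = 14 feeding links.
C = L / S² = 14 / 121 = 0.1157 ≈ 0.12.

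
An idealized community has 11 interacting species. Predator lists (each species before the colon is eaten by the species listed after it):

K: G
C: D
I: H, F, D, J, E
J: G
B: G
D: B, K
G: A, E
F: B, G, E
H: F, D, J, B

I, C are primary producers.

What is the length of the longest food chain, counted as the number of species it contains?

6 species

One longest chain: I → H → F → B → G → A.
It has 6 species and 5 links.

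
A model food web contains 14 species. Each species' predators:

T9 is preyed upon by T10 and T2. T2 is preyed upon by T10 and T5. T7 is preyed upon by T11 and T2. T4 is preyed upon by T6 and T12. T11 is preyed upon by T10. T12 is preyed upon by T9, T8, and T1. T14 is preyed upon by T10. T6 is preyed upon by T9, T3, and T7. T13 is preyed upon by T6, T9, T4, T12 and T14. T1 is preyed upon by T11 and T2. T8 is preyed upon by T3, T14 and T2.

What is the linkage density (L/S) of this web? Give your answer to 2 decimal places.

L/S = 1.86

There are L = 26 links among S = 14 species.
L/S = 26/14 = 1.8571 ≈ 1.86.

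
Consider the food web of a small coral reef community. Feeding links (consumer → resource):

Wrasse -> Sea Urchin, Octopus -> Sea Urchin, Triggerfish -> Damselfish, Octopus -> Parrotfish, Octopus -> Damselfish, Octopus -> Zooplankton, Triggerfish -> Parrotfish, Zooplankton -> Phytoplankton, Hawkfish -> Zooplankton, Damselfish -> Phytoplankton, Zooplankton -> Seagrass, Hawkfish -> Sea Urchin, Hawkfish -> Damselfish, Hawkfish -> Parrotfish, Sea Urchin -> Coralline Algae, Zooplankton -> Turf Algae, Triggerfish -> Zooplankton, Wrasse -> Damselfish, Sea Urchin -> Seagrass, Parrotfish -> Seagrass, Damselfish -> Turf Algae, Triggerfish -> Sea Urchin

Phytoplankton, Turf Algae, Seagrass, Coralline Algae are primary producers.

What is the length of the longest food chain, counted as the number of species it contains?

One longest chain: Phytoplankton → Damselfish → Hawkfish.
It has 3 species and 2 links.

3 species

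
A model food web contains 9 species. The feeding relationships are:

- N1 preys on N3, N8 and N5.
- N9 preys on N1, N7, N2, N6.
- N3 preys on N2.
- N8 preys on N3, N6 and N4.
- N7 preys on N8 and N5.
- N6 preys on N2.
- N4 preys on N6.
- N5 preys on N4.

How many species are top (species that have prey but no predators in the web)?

1

Top species (has prey, but nothing eats it): N9.
Count: 1.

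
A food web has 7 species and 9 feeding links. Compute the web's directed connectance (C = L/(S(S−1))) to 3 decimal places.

C = 0.214

The web has S = 7 species and L = 9 feeding links.
C = L / (S(S−1)) = 9 / 42 = 0.2143 ≈ 0.214.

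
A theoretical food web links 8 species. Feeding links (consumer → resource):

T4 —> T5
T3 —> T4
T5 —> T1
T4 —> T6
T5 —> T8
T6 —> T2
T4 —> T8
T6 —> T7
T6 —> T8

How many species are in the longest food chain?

One longest chain: T7 → T6 → T4 → T3.
It has 4 species and 3 links.

4 species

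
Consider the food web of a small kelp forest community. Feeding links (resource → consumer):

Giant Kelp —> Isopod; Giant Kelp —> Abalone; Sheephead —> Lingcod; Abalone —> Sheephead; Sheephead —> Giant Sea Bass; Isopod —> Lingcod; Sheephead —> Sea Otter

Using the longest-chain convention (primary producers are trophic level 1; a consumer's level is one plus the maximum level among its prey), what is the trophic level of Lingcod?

Giant Kelp is a producer → level 1.
Abalone eats Giant Kelp → level 2.
Sheephead eats Abalone → level 3.
Lingcod eats Sheephead (level 3); other prey at levels: Isopod 2 → level 4.

Trophic level 4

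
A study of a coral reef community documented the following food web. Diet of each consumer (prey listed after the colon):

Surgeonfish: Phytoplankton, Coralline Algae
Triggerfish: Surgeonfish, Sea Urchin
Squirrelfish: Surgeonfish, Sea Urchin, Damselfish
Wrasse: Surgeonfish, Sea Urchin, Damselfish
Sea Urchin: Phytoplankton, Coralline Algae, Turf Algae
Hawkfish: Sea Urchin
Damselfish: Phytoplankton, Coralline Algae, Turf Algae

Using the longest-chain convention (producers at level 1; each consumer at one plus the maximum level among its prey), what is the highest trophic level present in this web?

Producers (level 1): Phytoplankton, Coralline Algae, Turf Algae.
Phytoplankton → Surgeonfish → Squirrelfish gives Squirrelfish level 3.
No species has a prey at level 3, so no species reaches level 4.

3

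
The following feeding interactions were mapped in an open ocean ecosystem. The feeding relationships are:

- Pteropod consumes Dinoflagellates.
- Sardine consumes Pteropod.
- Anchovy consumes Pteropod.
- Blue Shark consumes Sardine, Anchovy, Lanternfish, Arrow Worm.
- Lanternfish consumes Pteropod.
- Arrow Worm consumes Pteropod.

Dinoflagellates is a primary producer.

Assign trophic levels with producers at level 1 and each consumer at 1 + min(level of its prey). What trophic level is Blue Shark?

Dinoflagellates is a producer → level 1.
Pteropod eats Dinoflagellates → level 2.
Anchovy eats Pteropod → level 3.
Blue Shark eats Anchovy → level 4.
No prey of Blue Shark is below level 3, so 4 is the minimum.

Trophic level 4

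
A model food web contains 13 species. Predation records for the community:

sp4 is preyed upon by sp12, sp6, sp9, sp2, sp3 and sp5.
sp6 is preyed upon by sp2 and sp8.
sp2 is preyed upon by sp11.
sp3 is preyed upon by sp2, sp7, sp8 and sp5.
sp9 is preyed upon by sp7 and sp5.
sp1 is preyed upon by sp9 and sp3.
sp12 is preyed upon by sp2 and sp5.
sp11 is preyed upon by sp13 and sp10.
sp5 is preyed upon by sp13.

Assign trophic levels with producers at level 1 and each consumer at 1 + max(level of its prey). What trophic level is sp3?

sp1 is a producer → level 1.
sp3 eats sp1 (level 1); other prey at levels: sp4 1 → level 2.

Trophic level 2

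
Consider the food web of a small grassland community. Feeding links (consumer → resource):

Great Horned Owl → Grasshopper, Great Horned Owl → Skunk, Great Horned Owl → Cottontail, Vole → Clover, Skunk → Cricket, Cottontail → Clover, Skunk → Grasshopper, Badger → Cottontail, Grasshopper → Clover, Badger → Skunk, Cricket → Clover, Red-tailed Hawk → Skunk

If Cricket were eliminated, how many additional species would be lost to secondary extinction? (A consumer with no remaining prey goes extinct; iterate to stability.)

Remove Cricket.
Every predator of it retains at least one other prey: Skunk still has Grasshopper.
No consumer loses all prey, so no secondary extinctions occur.

0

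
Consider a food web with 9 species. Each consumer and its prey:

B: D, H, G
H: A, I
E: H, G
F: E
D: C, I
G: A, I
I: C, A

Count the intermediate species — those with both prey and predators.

Intermediate species (has both prey and predators): I, D, H, G, E.
Count: 5.

5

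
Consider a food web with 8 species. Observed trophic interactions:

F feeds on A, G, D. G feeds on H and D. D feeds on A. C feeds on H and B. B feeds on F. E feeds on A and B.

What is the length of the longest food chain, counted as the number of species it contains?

One longest chain: A → D → G → F → B → E.
It has 6 species and 5 links.

6 species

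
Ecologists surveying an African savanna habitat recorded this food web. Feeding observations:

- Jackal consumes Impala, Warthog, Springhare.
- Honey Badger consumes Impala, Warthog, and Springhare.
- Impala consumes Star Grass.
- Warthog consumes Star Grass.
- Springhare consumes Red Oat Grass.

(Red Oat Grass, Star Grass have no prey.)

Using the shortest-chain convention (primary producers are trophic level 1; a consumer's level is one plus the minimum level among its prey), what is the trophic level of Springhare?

Red Oat Grass is a producer → level 1.
Springhare eats Red Oat Grass → level 2.

Trophic level 2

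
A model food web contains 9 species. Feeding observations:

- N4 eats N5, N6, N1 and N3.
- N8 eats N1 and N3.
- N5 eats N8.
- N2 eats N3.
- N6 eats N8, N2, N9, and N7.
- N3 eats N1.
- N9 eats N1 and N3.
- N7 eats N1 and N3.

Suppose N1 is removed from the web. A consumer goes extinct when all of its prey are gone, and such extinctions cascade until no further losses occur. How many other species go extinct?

Remove N1.
Round 1: N3 (all prey gone) → extinct.
Round 2: N7 (all prey gone), N8 (all prey gone), N9 (all prey gone), N2 (all prey gone) → extinct.
Round 3: N5 (all prey gone), N6 (all prey gone) → extinct.
Round 4: N4 (all prey gone) → extinct.
No further losses. Total secondary extinctions: 8.

8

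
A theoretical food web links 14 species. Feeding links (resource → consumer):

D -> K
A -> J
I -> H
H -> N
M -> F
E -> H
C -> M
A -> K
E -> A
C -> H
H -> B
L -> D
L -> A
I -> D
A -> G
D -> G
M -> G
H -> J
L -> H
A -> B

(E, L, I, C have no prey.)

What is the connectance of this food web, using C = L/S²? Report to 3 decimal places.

C = 0.102

The web has S = 14 species and L = 20 feeding links.
C = L / S² = 20 / 196 = 0.1020 ≈ 0.102.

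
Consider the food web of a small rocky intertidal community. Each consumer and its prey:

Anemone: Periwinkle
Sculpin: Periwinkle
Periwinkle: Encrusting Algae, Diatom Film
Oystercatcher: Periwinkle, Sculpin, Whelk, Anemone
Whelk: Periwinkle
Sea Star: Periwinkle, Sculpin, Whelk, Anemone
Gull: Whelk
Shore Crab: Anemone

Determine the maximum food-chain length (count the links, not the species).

One longest chain: Encrusting Algae → Periwinkle → Sculpin → Sea Star.
It has 4 species and 3 links.

3 links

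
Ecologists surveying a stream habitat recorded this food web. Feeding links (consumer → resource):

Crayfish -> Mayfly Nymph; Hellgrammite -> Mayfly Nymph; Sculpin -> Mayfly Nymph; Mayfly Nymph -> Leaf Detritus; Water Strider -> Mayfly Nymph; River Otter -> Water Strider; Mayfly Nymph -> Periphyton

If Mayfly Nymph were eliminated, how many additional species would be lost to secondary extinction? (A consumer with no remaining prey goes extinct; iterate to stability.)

5

Remove Mayfly Nymph.
Round 1: Water Strider (all prey gone), Hellgrammite (all prey gone), Sculpin (all prey gone), Crayfish (all prey gone) → extinct.
Round 2: River Otter (all prey gone) → extinct.
No further losses. Total secondary extinctions: 5.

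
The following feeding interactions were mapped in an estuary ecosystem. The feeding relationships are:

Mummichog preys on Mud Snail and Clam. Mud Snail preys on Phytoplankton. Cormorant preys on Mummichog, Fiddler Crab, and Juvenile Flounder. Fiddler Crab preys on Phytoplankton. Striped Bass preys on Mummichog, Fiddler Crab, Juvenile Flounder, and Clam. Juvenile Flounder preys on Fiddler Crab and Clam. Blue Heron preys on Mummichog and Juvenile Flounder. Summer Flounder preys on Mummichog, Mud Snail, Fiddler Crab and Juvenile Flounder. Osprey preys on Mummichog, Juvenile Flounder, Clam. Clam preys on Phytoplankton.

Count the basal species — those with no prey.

Basal species (no prey listed): Phytoplankton.
Count: 1.

1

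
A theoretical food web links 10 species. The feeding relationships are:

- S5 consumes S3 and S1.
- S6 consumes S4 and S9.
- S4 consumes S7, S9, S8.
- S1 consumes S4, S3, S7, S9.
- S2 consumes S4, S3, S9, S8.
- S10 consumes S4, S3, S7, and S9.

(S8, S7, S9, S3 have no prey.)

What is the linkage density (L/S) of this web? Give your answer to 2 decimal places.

L/S = 1.90

There are L = 19 links among S = 10 species.
L/S = 19/10 = 1.9000 ≈ 1.90.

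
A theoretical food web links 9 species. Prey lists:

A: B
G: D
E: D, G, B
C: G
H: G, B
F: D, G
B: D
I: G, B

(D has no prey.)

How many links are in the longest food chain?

2 links

One longest chain: D → G → I.
It has 3 species and 2 links.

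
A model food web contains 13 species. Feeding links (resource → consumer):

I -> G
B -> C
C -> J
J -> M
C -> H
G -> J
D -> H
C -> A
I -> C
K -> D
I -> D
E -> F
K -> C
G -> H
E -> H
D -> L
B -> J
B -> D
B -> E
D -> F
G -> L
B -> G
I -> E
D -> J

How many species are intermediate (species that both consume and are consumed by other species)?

5

Intermediate species (has both prey and predators): E, G, C, D, J.
Count: 5.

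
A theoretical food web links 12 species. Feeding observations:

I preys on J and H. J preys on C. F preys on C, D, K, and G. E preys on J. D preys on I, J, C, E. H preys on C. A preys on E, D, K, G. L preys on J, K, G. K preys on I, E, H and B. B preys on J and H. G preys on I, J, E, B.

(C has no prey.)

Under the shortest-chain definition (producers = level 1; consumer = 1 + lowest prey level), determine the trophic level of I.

C is a producer → level 1.
J eats C → level 2.
I eats J → level 3.
No prey of I is below level 2, so 3 is the minimum.

Trophic level 3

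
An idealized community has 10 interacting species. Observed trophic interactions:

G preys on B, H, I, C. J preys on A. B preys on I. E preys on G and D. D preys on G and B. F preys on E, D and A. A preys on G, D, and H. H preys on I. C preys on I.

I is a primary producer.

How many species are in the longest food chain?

6 species

One longest chain: I → B → G → D → A → J.
It has 6 species and 5 links.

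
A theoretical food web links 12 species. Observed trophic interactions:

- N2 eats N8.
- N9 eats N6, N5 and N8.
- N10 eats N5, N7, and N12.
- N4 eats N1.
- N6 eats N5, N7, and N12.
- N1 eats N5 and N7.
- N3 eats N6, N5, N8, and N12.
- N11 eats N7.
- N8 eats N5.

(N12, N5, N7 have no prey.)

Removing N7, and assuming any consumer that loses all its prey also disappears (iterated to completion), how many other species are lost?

1

Remove N7.
Round 1: N11 (all prey gone) → extinct.
No further losses. Total secondary extinctions: 1.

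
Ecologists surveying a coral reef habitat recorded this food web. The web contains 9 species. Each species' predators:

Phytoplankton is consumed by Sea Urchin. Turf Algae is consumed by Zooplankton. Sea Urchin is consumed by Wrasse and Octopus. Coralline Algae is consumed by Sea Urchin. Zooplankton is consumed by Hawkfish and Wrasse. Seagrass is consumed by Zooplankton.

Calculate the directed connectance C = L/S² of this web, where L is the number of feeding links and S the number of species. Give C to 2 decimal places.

C = 0.10

The web has S = 9 species and L = 8 feeding links.
C = L / S² = 8 / 81 = 0.0988 ≈ 0.10.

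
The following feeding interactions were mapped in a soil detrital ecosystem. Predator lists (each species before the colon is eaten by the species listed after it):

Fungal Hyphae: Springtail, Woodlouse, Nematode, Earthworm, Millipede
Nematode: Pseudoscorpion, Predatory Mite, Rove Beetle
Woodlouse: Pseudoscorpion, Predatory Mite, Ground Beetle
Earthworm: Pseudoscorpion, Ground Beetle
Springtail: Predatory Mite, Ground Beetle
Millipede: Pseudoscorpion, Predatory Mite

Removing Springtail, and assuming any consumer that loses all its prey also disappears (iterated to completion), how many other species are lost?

0

Remove Springtail.
Every predator of it retains at least one other prey: Predatory Mite still has Woodlouse, Nematode, Millipede; Ground Beetle still has Woodlouse, Earthworm.
No consumer loses all prey, so no secondary extinctions occur.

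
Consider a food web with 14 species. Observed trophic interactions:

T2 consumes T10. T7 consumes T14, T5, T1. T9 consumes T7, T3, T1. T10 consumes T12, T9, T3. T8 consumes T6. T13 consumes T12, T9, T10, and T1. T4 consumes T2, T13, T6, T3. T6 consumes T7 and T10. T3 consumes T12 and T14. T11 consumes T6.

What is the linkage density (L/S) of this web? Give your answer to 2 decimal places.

L/S = 1.71

There are L = 24 links among S = 14 species.
L/S = 24/14 = 1.7143 ≈ 1.71.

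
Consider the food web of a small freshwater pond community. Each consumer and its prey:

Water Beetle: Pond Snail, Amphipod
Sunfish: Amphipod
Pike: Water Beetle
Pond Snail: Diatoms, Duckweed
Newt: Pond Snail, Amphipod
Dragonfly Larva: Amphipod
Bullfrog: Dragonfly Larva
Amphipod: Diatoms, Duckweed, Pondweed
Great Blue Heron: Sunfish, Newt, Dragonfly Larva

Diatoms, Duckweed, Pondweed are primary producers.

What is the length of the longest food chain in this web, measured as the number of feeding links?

One longest chain: Diatoms → Amphipod → Dragonfly Larva → Bullfrog.
It has 4 species and 3 links.

3 links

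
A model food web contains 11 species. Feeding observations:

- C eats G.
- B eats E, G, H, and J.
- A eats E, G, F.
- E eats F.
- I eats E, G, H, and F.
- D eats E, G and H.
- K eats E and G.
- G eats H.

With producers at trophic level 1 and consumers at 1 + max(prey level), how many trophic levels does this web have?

3

Producers (level 1): H, F, J.
H → G → C gives C level 3.
No species has a prey at level 3, so no species reaches level 4.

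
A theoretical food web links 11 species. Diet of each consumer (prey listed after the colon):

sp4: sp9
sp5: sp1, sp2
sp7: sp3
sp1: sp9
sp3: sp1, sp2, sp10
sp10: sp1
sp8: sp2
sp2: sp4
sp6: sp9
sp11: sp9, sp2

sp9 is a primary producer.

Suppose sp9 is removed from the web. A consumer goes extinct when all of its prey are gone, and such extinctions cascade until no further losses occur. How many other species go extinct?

10

Remove sp9.
Round 1: sp1 (all prey gone), sp4 (all prey gone), sp6 (all prey gone) → extinct.
Round 2: sp2 (all prey gone), sp10 (all prey gone) → extinct.
Round 3: sp5 (all prey gone), sp11 (all prey gone), sp3 (all prey gone), sp8 (all prey gone) → extinct.
Round 4: sp7 (all prey gone) → extinct.
No further losses. Total secondary extinctions: 10.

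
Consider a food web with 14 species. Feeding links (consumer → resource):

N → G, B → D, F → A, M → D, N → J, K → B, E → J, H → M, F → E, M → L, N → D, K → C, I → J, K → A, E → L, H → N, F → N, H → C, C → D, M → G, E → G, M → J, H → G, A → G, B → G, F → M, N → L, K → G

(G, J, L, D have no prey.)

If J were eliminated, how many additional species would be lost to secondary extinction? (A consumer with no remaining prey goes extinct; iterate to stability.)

Remove J.
Round 1: I (all prey gone) → extinct.
No further losses. Total secondary extinctions: 1.

1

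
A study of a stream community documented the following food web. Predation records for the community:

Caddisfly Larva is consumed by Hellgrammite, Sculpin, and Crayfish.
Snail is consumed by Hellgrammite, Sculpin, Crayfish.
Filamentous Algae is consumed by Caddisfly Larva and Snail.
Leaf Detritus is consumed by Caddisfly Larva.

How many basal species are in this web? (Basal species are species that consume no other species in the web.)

Basal species (no prey listed): Filamentous Algae, Leaf Detritus.
Count: 2.

2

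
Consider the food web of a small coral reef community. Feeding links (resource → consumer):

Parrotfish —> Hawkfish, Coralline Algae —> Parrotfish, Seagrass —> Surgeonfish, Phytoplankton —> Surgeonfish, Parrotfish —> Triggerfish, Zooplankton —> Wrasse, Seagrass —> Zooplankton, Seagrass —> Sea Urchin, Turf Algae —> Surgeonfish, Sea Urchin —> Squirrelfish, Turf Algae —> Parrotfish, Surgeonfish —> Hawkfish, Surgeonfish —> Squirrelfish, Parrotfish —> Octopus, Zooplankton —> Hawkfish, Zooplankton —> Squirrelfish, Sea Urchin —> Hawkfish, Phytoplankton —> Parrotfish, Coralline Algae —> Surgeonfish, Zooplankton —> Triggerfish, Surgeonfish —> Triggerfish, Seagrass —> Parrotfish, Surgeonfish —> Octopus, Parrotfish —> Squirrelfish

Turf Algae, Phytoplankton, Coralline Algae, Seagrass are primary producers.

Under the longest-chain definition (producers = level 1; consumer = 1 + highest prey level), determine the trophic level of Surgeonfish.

Trophic level 2

Turf Algae is a producer → level 1.
Surgeonfish eats Turf Algae (level 1); other prey at levels: Phytoplankton 1, Coralline Algae 1, Seagrass 1 → level 2.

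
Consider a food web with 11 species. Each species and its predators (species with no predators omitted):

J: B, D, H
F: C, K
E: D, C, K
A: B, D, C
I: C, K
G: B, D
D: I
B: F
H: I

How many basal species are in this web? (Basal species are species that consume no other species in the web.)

4

Basal species (no prey listed): J, E, G, A.
Count: 4.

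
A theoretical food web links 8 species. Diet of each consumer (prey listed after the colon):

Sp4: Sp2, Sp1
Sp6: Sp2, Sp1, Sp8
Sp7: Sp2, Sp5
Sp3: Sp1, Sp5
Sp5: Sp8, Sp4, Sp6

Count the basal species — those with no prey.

Basal species (no prey listed): Sp2, Sp1, Sp8.
Count: 3.

3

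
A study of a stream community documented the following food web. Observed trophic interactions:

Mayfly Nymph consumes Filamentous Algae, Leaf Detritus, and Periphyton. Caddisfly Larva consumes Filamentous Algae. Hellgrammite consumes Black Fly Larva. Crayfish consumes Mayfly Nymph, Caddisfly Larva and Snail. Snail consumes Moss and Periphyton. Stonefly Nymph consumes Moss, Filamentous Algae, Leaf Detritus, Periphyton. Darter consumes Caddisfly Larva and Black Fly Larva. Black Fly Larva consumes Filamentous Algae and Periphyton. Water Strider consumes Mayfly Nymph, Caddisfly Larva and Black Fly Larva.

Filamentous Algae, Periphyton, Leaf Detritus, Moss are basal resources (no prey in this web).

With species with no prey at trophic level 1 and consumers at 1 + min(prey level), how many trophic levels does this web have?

3

Basal resources (level 1): Filamentous Algae, Periphyton, Leaf Detritus, Moss.
Following each consumer down to its lowest-level prey: Filamentous Algae → Caddisfly Larva → Crayfish (levels 1 through 3).
All prey of Crayfish (Caddisfly Larva 2, Mayfly Nymph 2, Snail 2) are at level 2 or above, so Crayfish is at level 1 + 2 = 3.
Every consumer has at least one prey at level 2 or below, so none exceeds level 3.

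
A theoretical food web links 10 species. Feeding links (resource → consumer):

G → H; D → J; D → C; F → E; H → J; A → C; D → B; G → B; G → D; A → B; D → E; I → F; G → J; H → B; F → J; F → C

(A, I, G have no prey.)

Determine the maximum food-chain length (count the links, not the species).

2 links

One longest chain: I → F → C.
It has 3 species and 2 links.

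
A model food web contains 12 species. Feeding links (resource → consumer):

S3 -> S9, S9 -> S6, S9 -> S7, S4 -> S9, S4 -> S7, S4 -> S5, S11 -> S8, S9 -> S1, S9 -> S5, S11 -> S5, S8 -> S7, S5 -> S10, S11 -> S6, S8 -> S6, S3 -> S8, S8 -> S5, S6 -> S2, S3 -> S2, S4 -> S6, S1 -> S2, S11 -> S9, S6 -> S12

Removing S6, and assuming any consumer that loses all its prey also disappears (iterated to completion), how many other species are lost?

1

Remove S6.
Round 1: S12 (all prey gone) → extinct.
No further losses. Total secondary extinctions: 1.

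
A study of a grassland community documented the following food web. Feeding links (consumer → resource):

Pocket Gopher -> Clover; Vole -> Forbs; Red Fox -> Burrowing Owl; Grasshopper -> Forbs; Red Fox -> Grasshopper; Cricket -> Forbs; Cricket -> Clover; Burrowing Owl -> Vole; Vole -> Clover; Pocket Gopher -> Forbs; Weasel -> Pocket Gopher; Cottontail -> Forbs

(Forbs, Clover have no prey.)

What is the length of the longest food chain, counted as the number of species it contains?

One longest chain: Forbs → Vole → Burrowing Owl → Red Fox.
It has 4 species and 3 links.

4 species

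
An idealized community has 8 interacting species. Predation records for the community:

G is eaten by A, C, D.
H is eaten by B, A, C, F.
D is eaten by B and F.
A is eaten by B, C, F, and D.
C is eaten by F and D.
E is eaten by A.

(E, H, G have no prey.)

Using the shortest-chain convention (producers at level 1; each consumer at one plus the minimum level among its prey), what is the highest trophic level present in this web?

2

Producers (level 1): E, H, G.
Following each consumer down to its lowest-level prey: H → F (levels 1 through 2).
All prey of F (H 1, A 2, C 2, D 2) are at level 1 or above, so F is at level 1 + 1 = 2.
Every consumer has at least one prey at level 1 or below, so none exceeds level 2.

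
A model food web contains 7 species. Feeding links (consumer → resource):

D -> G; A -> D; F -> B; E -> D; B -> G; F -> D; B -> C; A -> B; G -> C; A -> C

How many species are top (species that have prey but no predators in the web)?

Top species (has prey, but nothing eats it): E, A, F.
Count: 3.

3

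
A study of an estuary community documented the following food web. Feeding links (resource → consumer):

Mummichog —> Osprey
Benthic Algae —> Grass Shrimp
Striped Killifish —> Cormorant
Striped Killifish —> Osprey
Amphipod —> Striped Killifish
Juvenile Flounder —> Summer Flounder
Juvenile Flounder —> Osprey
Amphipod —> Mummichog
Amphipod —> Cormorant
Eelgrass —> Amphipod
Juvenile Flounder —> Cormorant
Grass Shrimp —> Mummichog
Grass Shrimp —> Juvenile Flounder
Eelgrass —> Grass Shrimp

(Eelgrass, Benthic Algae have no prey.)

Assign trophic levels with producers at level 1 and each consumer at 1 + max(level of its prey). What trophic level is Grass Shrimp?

Eelgrass is a producer → level 1.
Grass Shrimp eats Eelgrass (level 1); other prey at levels: Benthic Algae 1 → level 2.

Trophic level 2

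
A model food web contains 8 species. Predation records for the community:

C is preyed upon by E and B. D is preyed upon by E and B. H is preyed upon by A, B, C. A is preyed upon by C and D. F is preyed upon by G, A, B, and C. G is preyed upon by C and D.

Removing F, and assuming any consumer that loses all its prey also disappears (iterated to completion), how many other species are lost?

1

Remove F.
Round 1: G (all prey gone) → extinct.
No further losses. Total secondary extinctions: 1.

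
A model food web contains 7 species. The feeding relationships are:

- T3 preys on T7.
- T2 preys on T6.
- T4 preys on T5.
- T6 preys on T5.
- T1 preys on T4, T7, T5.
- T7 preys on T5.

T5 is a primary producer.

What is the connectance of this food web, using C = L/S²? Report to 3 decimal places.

The web has S = 7 species and L = 8 feeding links.
C = L / S² = 8 / 49 = 0.1633 ≈ 0.163.

C = 0.163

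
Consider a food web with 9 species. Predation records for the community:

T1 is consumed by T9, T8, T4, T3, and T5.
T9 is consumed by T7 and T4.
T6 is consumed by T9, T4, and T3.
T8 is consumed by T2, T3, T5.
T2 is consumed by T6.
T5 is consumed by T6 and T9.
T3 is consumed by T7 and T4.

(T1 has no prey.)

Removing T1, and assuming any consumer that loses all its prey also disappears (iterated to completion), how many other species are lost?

8

Remove T1.
Round 1: T8 (all prey gone) → extinct.
Round 2: T5 (all prey gone), T2 (all prey gone) → extinct.
Round 3: T6 (all prey gone) → extinct.
Round 4: T3 (all prey gone), T9 (all prey gone) → extinct.
Round 5: T4 (all prey gone), T7 (all prey gone) → extinct.
No further losses. Total secondary extinctions: 8.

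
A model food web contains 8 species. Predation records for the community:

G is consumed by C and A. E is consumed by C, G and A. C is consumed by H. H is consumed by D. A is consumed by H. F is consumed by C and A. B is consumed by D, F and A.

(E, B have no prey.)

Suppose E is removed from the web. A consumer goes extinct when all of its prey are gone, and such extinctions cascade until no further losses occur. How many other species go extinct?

Remove E.
Round 1: G (all prey gone) → extinct.
No further losses. Total secondary extinctions: 1.

1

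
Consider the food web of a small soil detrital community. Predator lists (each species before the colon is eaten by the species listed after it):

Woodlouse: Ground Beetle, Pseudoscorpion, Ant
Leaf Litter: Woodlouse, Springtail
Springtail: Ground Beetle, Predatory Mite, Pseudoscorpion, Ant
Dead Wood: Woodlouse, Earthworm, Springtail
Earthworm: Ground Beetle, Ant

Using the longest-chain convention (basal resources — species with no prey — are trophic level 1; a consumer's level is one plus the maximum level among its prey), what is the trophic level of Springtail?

Trophic level 2

Leaf Litter has no prey (basal) → level 1.
Springtail eats Leaf Litter (level 1); other prey at levels: Dead Wood 1 → level 2.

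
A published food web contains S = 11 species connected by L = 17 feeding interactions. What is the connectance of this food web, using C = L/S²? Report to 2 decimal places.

The web has S = 11 species and L = 17 feeding links.
C = L / S² = 17 / 121 = 0.1405 ≈ 0.14.

C = 0.14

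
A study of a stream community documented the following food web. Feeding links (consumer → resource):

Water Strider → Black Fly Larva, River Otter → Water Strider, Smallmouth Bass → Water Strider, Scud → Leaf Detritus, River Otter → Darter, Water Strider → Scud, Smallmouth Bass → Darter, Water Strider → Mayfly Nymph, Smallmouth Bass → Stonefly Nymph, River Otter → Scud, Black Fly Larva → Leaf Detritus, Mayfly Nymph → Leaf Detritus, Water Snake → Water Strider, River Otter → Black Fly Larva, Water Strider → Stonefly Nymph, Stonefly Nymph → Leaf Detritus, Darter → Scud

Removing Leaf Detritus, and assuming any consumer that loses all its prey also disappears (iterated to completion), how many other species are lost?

Remove Leaf Detritus.
Round 1: Stonefly Nymph (all prey gone), Scud (all prey gone), Black Fly Larva (all prey gone), Mayfly Nymph (all prey gone) → extinct.
Round 2: Water Strider (all prey gone), Darter (all prey gone) → extinct.
Round 3: Smallmouth Bass (all prey gone), Water Snake (all prey gone), River Otter (all prey gone) → extinct.
No further losses. Total secondary extinctions: 9.

9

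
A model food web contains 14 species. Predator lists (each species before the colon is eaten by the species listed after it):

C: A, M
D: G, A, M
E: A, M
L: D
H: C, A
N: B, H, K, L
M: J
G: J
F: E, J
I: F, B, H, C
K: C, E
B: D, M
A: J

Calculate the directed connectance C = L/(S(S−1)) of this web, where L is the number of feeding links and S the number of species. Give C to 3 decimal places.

C = 0.148

The web has S = 14 species and L = 27 feeding links.
C = L / (S(S−1)) = 27 / 182 = 0.1484 ≈ 0.148.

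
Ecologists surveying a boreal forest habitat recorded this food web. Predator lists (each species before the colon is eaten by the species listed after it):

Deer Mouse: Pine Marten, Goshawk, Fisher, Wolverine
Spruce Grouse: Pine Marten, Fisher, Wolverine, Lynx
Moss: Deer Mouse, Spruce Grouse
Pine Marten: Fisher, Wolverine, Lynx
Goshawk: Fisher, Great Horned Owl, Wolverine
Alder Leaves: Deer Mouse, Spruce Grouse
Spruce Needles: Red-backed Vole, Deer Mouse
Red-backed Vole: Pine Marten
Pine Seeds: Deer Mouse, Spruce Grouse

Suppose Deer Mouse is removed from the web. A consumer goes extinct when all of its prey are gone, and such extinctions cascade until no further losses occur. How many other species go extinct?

Remove Deer Mouse.
Round 1: Goshawk (all prey gone) → extinct.
Round 2: Great Horned Owl (all prey gone) → extinct.
No further losses. Total secondary extinctions: 2.

2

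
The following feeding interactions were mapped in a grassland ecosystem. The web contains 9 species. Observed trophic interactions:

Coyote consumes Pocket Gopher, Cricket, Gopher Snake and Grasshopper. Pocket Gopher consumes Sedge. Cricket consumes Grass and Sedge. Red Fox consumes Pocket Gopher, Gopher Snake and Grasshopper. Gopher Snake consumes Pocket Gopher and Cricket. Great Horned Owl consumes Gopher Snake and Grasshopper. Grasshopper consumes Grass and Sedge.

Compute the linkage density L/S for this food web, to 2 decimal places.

There are L = 16 links among S = 9 species.
L/S = 16/9 = 1.7778 ≈ 1.78.

L/S = 1.78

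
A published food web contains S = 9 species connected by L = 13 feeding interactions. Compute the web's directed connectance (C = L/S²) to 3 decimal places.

C = 0.160

The web has S = 9 species and L = 13 feeding links.
C = L / S² = 13 / 81 = 0.1605 ≈ 0.160.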